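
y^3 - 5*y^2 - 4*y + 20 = (y - 5)*(y - 2)*(y + 2)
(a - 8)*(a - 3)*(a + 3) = a^3 - 8*a^2 - 9*a + 72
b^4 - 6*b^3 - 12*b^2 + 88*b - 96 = (b - 6)*(b - 2)^2*(b + 4)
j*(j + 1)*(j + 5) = j^3 + 6*j^2 + 5*j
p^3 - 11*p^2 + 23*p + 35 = (p - 7)*(p - 5)*(p + 1)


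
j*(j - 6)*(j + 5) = j^3 - j^2 - 30*j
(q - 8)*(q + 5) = q^2 - 3*q - 40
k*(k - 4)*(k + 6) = k^3 + 2*k^2 - 24*k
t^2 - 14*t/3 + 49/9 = (t - 7/3)^2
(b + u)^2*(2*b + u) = 2*b^3 + 5*b^2*u + 4*b*u^2 + u^3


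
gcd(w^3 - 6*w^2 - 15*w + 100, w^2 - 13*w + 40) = w - 5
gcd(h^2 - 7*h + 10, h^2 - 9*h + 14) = h - 2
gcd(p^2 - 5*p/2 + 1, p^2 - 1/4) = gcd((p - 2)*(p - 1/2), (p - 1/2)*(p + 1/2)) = p - 1/2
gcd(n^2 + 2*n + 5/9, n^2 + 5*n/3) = n + 5/3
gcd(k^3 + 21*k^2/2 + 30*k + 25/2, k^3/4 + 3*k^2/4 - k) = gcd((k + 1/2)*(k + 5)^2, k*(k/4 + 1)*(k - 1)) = 1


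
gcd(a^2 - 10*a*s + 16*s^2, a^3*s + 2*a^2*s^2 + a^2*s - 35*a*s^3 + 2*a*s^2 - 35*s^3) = 1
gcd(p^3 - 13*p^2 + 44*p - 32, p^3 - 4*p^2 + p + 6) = 1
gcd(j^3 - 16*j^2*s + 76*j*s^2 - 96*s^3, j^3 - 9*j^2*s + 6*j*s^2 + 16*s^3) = j^2 - 10*j*s + 16*s^2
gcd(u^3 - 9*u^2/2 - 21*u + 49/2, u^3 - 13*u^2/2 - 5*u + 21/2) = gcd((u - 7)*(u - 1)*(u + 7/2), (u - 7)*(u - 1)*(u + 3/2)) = u^2 - 8*u + 7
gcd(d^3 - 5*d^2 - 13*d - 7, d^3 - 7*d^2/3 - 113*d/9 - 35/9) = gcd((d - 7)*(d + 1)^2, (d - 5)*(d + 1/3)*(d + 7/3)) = 1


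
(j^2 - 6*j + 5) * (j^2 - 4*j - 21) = j^4 - 10*j^3 + 8*j^2 + 106*j - 105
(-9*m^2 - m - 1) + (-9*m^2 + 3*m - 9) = -18*m^2 + 2*m - 10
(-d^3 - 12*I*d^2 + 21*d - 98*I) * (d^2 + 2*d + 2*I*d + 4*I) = -d^5 - 2*d^4 - 14*I*d^4 + 45*d^3 - 28*I*d^3 + 90*d^2 - 56*I*d^2 + 196*d - 112*I*d + 392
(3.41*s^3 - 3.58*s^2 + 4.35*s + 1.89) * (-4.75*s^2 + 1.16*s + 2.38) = -16.1975*s^5 + 20.9606*s^4 - 16.6995*s^3 - 12.4519*s^2 + 12.5454*s + 4.4982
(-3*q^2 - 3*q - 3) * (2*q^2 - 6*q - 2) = -6*q^4 + 12*q^3 + 18*q^2 + 24*q + 6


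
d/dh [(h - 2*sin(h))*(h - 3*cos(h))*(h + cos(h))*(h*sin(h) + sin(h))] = -(h + 1)*(h - 2*sin(h))*(h - 3*cos(h))*(sin(h) - 1)*sin(h) + (h + 1)*(h - 2*sin(h))*(h + cos(h))*(3*sin(h) + 1)*sin(h) - (h + 1)*(h - 3*cos(h))*(h + cos(h))*(2*cos(h) - 1)*sin(h) + (h - 2*sin(h))*(h - 3*cos(h))*(h + cos(h))*(h*cos(h) + sqrt(2)*sin(h + pi/4))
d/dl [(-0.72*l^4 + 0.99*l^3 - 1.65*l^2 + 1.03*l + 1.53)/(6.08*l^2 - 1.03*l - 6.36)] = (-8.7552*l^5 + 8.244*l^4 + 16.2774*l^3 - 23.4521*l^2 + 2.3832*l - 4.9749)/(36.9664*l^4 - 12.5248*l^3 - 76.2767*l^2 + 13.1016*l + 40.4496)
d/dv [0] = 0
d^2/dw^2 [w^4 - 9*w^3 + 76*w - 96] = 6*w*(2*w - 9)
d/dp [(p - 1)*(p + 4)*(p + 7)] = 3*p^2 + 20*p + 17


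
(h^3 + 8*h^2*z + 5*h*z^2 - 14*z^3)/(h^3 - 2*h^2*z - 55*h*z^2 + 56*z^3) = (-h - 2*z)/(-h + 8*z)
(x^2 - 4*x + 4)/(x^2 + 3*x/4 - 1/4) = 4*(x^2 - 4*x + 4)/(4*x^2 + 3*x - 1)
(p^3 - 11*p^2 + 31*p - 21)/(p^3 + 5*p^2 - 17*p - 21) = (p^2 - 8*p + 7)/(p^2 + 8*p + 7)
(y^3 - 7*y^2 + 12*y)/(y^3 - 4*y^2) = (y - 3)/y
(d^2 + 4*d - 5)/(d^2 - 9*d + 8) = (d + 5)/(d - 8)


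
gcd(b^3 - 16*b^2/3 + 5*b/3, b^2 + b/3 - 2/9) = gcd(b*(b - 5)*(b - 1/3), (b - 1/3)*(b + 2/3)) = b - 1/3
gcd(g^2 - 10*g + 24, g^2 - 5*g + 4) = g - 4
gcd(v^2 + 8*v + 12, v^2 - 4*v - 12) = v + 2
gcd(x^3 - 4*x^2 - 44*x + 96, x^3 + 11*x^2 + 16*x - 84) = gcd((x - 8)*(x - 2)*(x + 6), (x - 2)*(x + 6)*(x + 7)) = x^2 + 4*x - 12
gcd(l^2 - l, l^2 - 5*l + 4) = l - 1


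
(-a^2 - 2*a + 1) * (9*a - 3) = -9*a^3 - 15*a^2 + 15*a - 3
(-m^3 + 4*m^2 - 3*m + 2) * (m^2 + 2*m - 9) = -m^5 + 2*m^4 + 14*m^3 - 40*m^2 + 31*m - 18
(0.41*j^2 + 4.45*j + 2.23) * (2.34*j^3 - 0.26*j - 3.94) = 0.9594*j^5 + 10.413*j^4 + 5.1116*j^3 - 2.7724*j^2 - 18.1128*j - 8.7862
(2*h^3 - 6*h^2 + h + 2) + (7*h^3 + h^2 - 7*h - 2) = 9*h^3 - 5*h^2 - 6*h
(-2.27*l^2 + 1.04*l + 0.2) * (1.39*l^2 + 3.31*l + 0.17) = -3.1553*l^4 - 6.0681*l^3 + 3.3345*l^2 + 0.8388*l + 0.034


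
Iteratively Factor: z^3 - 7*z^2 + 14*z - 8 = (z - 4)*(z^2 - 3*z + 2) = (z - 4)*(z - 1)*(z - 2)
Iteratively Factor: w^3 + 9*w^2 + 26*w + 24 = (w + 4)*(w^2 + 5*w + 6) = (w + 3)*(w + 4)*(w + 2)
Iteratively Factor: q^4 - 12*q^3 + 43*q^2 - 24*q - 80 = (q - 5)*(q^3 - 7*q^2 + 8*q + 16) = (q - 5)*(q - 4)*(q^2 - 3*q - 4) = (q - 5)*(q - 4)*(q + 1)*(q - 4)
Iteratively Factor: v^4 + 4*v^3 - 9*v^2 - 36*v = (v + 4)*(v^3 - 9*v) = v*(v + 4)*(v^2 - 9) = v*(v - 3)*(v + 4)*(v + 3)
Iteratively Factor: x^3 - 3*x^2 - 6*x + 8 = (x - 1)*(x^2 - 2*x - 8) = (x - 1)*(x + 2)*(x - 4)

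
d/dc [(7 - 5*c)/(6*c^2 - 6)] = (5*c^2 - 14*c + 5)/(6*(c^4 - 2*c^2 + 1))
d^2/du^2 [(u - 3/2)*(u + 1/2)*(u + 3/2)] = 6*u + 1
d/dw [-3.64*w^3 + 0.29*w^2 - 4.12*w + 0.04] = -10.92*w^2 + 0.58*w - 4.12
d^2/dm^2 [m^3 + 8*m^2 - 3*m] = 6*m + 16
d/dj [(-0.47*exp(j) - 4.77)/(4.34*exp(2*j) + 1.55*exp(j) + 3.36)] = (2.0398*exp(2*j) + 41.4036*exp(j) + 5.8143)*exp(j)/(18.8356*exp(4*j) + 13.454*exp(3*j) + 31.5673*exp(2*j) + 10.416*exp(j) + 11.2896)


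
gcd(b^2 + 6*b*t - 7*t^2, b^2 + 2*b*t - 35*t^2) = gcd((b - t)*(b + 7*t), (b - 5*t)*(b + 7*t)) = b + 7*t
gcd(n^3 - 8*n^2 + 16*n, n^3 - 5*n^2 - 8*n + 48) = n^2 - 8*n + 16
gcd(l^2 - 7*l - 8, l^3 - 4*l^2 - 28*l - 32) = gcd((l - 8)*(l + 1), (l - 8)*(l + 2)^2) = l - 8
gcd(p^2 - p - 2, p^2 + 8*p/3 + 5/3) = p + 1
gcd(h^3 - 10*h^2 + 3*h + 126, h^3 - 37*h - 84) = h^2 - 4*h - 21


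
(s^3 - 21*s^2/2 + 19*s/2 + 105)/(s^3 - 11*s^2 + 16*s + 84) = (s + 5/2)/(s + 2)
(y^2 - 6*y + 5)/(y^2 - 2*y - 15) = (y - 1)/(y + 3)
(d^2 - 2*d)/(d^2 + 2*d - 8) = d/(d + 4)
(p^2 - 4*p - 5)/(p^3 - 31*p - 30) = (p - 5)/(p^2 - p - 30)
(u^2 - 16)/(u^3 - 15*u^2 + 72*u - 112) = (u + 4)/(u^2 - 11*u + 28)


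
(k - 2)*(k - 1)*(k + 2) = k^3 - k^2 - 4*k + 4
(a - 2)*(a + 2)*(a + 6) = a^3 + 6*a^2 - 4*a - 24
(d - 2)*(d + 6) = d^2 + 4*d - 12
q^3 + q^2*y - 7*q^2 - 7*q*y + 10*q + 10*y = (q - 5)*(q - 2)*(q + y)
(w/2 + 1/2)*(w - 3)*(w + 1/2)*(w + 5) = w^4/2 + 7*w^3/4 - 23*w^2/4 - 43*w/4 - 15/4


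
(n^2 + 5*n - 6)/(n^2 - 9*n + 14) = (n^2 + 5*n - 6)/(n^2 - 9*n + 14)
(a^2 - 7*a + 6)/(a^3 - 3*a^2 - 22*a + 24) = 1/(a + 4)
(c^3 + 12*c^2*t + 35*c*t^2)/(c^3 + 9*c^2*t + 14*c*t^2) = (c + 5*t)/(c + 2*t)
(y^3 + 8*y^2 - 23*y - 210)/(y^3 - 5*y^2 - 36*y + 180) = (y + 7)/(y - 6)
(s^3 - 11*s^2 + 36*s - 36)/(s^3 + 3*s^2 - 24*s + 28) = (s^2 - 9*s + 18)/(s^2 + 5*s - 14)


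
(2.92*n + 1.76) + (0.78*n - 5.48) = 3.7*n - 3.72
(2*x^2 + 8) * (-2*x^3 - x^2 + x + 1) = -4*x^5 - 2*x^4 - 14*x^3 - 6*x^2 + 8*x + 8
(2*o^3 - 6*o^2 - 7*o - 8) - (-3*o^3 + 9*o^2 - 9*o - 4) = 5*o^3 - 15*o^2 + 2*o - 4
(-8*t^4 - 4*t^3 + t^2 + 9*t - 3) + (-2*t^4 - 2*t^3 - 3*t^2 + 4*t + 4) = -10*t^4 - 6*t^3 - 2*t^2 + 13*t + 1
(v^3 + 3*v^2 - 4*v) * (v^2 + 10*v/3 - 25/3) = v^5 + 19*v^4/3 - 7*v^3/3 - 115*v^2/3 + 100*v/3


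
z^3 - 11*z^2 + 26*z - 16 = (z - 8)*(z - 2)*(z - 1)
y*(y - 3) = y^2 - 3*y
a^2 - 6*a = a*(a - 6)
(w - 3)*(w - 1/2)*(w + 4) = w^3 + w^2/2 - 25*w/2 + 6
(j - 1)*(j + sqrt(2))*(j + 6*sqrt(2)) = j^3 - j^2 + 7*sqrt(2)*j^2 - 7*sqrt(2)*j + 12*j - 12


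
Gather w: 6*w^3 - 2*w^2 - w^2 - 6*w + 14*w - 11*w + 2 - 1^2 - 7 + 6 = 6*w^3 - 3*w^2 - 3*w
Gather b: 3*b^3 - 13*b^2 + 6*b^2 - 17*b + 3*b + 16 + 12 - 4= 3*b^3 - 7*b^2 - 14*b + 24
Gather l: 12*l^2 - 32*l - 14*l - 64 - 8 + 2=12*l^2 - 46*l - 70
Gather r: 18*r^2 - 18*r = 18*r^2 - 18*r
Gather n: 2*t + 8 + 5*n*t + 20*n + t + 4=n*(5*t + 20) + 3*t + 12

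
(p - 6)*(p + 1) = p^2 - 5*p - 6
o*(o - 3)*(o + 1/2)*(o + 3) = o^4 + o^3/2 - 9*o^2 - 9*o/2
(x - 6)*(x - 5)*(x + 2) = x^3 - 9*x^2 + 8*x + 60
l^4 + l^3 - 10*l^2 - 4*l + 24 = (l - 2)^2*(l + 2)*(l + 3)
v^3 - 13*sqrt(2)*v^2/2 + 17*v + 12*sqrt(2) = (v - 4*sqrt(2))*(v - 3*sqrt(2))*(v + sqrt(2)/2)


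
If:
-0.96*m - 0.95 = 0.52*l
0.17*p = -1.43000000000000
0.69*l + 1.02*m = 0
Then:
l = 7.34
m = -4.97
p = -8.41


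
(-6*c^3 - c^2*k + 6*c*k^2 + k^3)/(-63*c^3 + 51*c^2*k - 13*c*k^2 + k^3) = (6*c^3 + c^2*k - 6*c*k^2 - k^3)/(63*c^3 - 51*c^2*k + 13*c*k^2 - k^3)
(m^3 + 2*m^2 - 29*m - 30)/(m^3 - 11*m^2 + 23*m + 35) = (m + 6)/(m - 7)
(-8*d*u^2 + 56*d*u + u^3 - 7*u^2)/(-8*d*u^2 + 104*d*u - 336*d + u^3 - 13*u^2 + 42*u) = u/(u - 6)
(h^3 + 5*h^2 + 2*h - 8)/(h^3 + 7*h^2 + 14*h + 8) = (h - 1)/(h + 1)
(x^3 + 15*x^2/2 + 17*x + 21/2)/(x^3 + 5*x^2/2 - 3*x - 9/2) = (2*x + 7)/(2*x - 3)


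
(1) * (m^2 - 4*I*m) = m^2 - 4*I*m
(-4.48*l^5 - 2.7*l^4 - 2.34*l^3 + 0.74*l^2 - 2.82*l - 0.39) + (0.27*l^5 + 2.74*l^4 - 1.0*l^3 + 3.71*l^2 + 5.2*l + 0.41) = -4.21*l^5 + 0.04*l^4 - 3.34*l^3 + 4.45*l^2 + 2.38*l + 0.02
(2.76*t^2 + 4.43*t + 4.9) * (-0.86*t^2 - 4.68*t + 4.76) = -2.3736*t^4 - 16.7266*t^3 - 11.8088*t^2 - 1.8452*t + 23.324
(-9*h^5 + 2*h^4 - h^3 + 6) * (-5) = 45*h^5 - 10*h^4 + 5*h^3 - 30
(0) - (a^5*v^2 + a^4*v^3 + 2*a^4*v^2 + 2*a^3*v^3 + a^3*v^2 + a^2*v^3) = -a^5*v^2 - a^4*v^3 - 2*a^4*v^2 - 2*a^3*v^3 - a^3*v^2 - a^2*v^3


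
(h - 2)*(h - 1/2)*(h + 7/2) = h^3 + h^2 - 31*h/4 + 7/2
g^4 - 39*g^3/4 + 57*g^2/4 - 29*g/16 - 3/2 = (g - 8)*(g - 3/2)*(g - 1/2)*(g + 1/4)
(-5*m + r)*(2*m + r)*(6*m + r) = -60*m^3 - 28*m^2*r + 3*m*r^2 + r^3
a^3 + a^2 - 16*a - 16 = (a - 4)*(a + 1)*(a + 4)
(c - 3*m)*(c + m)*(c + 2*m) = c^3 - 7*c*m^2 - 6*m^3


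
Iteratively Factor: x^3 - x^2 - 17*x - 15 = (x + 3)*(x^2 - 4*x - 5) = (x + 1)*(x + 3)*(x - 5)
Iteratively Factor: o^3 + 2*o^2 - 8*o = (o)*(o^2 + 2*o - 8) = o*(o + 4)*(o - 2)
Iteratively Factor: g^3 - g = (g)*(g^2 - 1) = g*(g + 1)*(g - 1)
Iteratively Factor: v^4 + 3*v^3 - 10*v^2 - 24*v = (v - 3)*(v^3 + 6*v^2 + 8*v) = (v - 3)*(v + 2)*(v^2 + 4*v) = v*(v - 3)*(v + 2)*(v + 4)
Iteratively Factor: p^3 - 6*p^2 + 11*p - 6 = (p - 3)*(p^2 - 3*p + 2) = (p - 3)*(p - 2)*(p - 1)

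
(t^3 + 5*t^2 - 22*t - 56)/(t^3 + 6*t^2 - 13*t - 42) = (t - 4)/(t - 3)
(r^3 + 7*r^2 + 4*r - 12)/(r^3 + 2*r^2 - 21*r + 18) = (r + 2)/(r - 3)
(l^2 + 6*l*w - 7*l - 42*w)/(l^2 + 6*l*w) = (l - 7)/l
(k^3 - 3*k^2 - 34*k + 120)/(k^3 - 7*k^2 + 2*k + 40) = (k + 6)/(k + 2)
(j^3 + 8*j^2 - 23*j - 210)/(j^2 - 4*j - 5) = (j^2 + 13*j + 42)/(j + 1)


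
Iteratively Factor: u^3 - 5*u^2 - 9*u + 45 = (u - 5)*(u^2 - 9) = (u - 5)*(u + 3)*(u - 3)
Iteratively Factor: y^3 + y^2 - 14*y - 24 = (y + 3)*(y^2 - 2*y - 8) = (y - 4)*(y + 3)*(y + 2)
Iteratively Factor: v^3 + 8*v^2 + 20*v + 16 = (v + 2)*(v^2 + 6*v + 8) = (v + 2)^2*(v + 4)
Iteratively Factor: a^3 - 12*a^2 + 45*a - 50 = (a - 5)*(a^2 - 7*a + 10) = (a - 5)^2*(a - 2)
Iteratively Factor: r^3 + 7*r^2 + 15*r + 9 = (r + 3)*(r^2 + 4*r + 3) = (r + 1)*(r + 3)*(r + 3)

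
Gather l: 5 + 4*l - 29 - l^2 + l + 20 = -l^2 + 5*l - 4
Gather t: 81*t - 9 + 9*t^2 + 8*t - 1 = 9*t^2 + 89*t - 10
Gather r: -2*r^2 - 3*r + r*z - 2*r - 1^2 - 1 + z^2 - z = -2*r^2 + r*(z - 5) + z^2 - z - 2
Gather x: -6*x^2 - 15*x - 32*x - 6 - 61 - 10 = -6*x^2 - 47*x - 77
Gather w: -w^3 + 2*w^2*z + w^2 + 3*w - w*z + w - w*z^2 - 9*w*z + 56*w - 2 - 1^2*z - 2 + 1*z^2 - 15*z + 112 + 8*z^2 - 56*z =-w^3 + w^2*(2*z + 1) + w*(-z^2 - 10*z + 60) + 9*z^2 - 72*z + 108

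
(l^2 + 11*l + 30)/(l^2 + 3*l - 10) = (l + 6)/(l - 2)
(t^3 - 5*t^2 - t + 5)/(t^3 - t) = (t - 5)/t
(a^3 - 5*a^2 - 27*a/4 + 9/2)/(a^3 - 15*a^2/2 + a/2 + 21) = (a^2 - 13*a/2 + 3)/(a^2 - 9*a + 14)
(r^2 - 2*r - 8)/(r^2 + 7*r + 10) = (r - 4)/(r + 5)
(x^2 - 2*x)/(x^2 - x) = (x - 2)/(x - 1)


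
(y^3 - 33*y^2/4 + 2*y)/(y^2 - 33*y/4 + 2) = y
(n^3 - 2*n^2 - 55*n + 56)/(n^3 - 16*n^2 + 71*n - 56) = (n + 7)/(n - 7)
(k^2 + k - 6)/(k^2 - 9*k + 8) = (k^2 + k - 6)/(k^2 - 9*k + 8)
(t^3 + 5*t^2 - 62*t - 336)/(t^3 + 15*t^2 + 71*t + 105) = (t^2 - 2*t - 48)/(t^2 + 8*t + 15)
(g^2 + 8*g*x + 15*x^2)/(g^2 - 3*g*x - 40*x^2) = (-g - 3*x)/(-g + 8*x)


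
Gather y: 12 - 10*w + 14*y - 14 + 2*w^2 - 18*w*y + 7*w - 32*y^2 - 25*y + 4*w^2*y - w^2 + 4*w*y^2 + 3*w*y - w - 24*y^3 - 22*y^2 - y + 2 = w^2 - 4*w - 24*y^3 + y^2*(4*w - 54) + y*(4*w^2 - 15*w - 12)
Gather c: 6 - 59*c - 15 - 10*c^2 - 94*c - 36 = -10*c^2 - 153*c - 45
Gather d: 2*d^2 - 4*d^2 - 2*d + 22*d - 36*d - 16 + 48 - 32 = -2*d^2 - 16*d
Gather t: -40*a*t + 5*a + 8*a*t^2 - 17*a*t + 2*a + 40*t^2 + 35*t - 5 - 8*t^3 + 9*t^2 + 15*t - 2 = 7*a - 8*t^3 + t^2*(8*a + 49) + t*(50 - 57*a) - 7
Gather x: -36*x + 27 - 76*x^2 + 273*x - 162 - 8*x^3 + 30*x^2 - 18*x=-8*x^3 - 46*x^2 + 219*x - 135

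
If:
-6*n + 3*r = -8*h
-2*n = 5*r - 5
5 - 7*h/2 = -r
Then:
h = 105/71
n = 585/284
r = 25/142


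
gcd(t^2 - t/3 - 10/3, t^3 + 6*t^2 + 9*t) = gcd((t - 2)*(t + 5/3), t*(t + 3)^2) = 1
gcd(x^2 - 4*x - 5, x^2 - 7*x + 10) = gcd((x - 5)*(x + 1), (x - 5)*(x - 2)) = x - 5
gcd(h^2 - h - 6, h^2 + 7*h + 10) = h + 2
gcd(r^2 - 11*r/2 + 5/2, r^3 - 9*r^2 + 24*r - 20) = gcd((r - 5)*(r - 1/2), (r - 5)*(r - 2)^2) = r - 5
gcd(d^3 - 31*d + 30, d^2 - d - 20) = d - 5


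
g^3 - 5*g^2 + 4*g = g*(g - 4)*(g - 1)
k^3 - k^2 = k^2*(k - 1)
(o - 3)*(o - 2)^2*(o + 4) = o^4 - 3*o^3 - 12*o^2 + 52*o - 48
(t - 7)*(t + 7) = t^2 - 49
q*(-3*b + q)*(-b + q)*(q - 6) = 3*b^2*q^2 - 18*b^2*q - 4*b*q^3 + 24*b*q^2 + q^4 - 6*q^3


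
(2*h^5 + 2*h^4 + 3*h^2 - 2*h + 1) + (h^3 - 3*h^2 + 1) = 2*h^5 + 2*h^4 + h^3 - 2*h + 2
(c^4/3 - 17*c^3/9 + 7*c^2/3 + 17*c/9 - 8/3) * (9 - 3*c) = -c^5 + 26*c^4/3 - 24*c^3 + 46*c^2/3 + 25*c - 24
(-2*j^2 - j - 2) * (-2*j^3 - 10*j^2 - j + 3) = 4*j^5 + 22*j^4 + 16*j^3 + 15*j^2 - j - 6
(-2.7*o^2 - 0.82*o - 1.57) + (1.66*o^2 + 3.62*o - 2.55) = -1.04*o^2 + 2.8*o - 4.12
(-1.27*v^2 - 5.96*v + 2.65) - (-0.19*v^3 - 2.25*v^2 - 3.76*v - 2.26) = 0.19*v^3 + 0.98*v^2 - 2.2*v + 4.91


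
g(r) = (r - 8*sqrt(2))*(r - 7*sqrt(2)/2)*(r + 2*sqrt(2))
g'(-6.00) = 279.22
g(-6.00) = -601.27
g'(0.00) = 10.00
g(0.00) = 158.39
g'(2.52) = -38.66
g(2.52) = 114.28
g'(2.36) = -36.70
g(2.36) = 120.31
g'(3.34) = -46.28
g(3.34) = 79.18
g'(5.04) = -49.22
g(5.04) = -4.46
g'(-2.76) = 107.01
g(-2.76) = 7.42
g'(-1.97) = 74.58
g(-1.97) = 78.91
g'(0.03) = 9.20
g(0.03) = 158.68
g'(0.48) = -2.21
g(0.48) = 160.21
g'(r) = (r - 8*sqrt(2))*(r - 7*sqrt(2)/2) + (r - 8*sqrt(2))*(r + 2*sqrt(2)) + (r - 7*sqrt(2)/2)*(r + 2*sqrt(2))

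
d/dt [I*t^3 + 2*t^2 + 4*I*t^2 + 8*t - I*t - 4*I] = 3*I*t^2 + t*(4 + 8*I) + 8 - I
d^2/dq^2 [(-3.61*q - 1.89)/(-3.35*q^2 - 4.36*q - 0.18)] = ((3.61*q + 1.89)*(6.7*q + 4.36)*(13.4*q + 8.72) - (72.561*q + 44.1422)*(3.35*q^2 + 4.36*q + 0.18))/(3.35*q^2 + 4.36*q + 0.18)^3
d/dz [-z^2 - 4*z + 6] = -2*z - 4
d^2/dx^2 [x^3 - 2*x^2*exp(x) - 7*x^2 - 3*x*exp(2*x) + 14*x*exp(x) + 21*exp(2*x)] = -2*x^2*exp(x) - 12*x*exp(2*x) + 6*x*exp(x) + 6*x + 72*exp(2*x) + 24*exp(x) - 14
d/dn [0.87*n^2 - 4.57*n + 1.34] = 1.74*n - 4.57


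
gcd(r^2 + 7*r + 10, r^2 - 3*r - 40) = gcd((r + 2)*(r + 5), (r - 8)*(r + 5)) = r + 5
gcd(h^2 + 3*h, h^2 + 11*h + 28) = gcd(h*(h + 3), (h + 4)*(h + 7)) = 1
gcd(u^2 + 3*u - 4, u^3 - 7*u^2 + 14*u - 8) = u - 1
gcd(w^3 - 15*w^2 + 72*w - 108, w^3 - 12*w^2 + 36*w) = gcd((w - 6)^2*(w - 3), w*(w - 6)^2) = w^2 - 12*w + 36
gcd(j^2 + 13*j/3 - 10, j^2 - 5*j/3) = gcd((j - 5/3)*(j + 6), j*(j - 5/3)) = j - 5/3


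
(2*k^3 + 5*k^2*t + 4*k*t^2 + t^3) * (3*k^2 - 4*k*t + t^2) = 6*k^5 + 7*k^4*t - 6*k^3*t^2 - 8*k^2*t^3 + t^5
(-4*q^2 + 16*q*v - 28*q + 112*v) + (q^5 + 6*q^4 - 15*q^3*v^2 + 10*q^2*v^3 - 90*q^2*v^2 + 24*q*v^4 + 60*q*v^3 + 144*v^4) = q^5 + 6*q^4 - 15*q^3*v^2 + 10*q^2*v^3 - 90*q^2*v^2 - 4*q^2 + 24*q*v^4 + 60*q*v^3 + 16*q*v - 28*q + 144*v^4 + 112*v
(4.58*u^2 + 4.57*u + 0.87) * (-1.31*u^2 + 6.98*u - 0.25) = -5.9998*u^4 + 25.9817*u^3 + 29.6139*u^2 + 4.9301*u - 0.2175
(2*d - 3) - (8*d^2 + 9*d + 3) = -8*d^2 - 7*d - 6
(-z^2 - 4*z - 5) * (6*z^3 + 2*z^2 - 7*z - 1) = -6*z^5 - 26*z^4 - 31*z^3 + 19*z^2 + 39*z + 5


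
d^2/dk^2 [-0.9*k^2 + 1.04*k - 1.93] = -1.80000000000000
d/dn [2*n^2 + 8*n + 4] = 4*n + 8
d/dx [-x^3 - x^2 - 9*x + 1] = -3*x^2 - 2*x - 9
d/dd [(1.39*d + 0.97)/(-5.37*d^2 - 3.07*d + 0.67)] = (7.4643*d^2 + 10.4178*d + 3.9092)/(28.8369*d^4 + 32.9718*d^3 + 2.2291*d^2 - 4.1138*d + 0.4489)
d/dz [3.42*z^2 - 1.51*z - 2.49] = 6.84*z - 1.51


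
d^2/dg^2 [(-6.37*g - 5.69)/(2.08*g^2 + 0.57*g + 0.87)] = (-(4.16*g + 0.57)*(6.37*g + 5.69)*(8.32*g + 1.14) + (79.4976*g + 30.9322)*(2.08*g^2 + 0.57*g + 0.87))/(2.08*g^2 + 0.57*g + 0.87)^3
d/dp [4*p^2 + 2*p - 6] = 8*p + 2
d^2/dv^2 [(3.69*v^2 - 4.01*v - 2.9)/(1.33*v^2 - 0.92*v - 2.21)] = (-5.15641000000001*v^3 + 34.297242*v^2 - 49.428918*v + 30.393862)/(2.352637*v^6 - 4.882164*v^5 - 8.350671*v^4 + 15.446248*v^3 + 13.875927*v^2 - 13.480116*v - 10.793861)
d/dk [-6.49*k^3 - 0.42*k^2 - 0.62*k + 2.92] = -19.47*k^2 - 0.84*k - 0.62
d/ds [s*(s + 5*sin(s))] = 5*s*cos(s) + 2*s + 5*sin(s)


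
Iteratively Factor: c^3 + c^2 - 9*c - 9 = (c + 1)*(c^2 - 9) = (c - 3)*(c + 1)*(c + 3)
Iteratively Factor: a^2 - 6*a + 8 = (a - 2)*(a - 4)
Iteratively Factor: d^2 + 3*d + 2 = (d + 1)*(d + 2)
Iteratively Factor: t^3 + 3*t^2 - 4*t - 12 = (t + 2)*(t^2 + t - 6) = (t - 2)*(t + 2)*(t + 3)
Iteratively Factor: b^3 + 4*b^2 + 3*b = (b)*(b^2 + 4*b + 3) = b*(b + 1)*(b + 3)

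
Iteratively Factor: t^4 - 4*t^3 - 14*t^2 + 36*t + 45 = (t - 5)*(t^3 + t^2 - 9*t - 9) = (t - 5)*(t + 1)*(t^2 - 9) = (t - 5)*(t + 1)*(t + 3)*(t - 3)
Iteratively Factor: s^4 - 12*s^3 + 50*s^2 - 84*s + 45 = (s - 3)*(s^3 - 9*s^2 + 23*s - 15) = (s - 3)*(s - 1)*(s^2 - 8*s + 15) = (s - 3)^2*(s - 1)*(s - 5)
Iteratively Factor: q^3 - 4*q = (q + 2)*(q^2 - 2*q) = (q - 2)*(q + 2)*(q)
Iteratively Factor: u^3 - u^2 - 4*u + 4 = (u + 2)*(u^2 - 3*u + 2) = (u - 1)*(u + 2)*(u - 2)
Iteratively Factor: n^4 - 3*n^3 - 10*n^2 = (n)*(n^3 - 3*n^2 - 10*n) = n^2*(n^2 - 3*n - 10) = n^2*(n + 2)*(n - 5)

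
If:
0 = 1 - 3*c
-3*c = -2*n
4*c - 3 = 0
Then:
No Solution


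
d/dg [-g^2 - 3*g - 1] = -2*g - 3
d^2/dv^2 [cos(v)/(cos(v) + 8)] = 8*(cos(v)^2 - 8*cos(v) - 2)/(cos(v) + 8)^3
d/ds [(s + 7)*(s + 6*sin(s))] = s + (s + 7)*(6*cos(s) + 1) + 6*sin(s)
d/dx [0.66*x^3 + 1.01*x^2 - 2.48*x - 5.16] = 1.98*x^2 + 2.02*x - 2.48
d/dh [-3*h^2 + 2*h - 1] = 2 - 6*h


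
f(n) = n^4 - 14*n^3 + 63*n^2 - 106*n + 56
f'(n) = 4*n^3 - 42*n^2 + 126*n - 106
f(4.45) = -9.70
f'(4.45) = -24.52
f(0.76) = 6.02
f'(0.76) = -32.74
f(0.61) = 11.74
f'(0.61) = -43.86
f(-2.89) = 1296.21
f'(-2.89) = -917.48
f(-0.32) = 96.84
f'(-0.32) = -150.75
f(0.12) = 44.16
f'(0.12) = -91.48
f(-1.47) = 397.10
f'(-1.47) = -394.68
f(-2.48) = 957.72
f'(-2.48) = -737.81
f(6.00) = -40.00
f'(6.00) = 2.00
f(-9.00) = 22880.00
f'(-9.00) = -7558.00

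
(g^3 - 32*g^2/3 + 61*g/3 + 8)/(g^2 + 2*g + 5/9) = 3*(g^2 - 11*g + 24)/(3*g + 5)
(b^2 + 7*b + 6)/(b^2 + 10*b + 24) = (b + 1)/(b + 4)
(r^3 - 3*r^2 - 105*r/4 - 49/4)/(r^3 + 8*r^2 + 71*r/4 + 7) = (r - 7)/(r + 4)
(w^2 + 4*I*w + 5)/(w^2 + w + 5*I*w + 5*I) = (w - I)/(w + 1)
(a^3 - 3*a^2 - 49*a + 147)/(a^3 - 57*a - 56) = (a^2 - 10*a + 21)/(a^2 - 7*a - 8)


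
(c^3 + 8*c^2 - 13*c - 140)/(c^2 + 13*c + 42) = (c^2 + c - 20)/(c + 6)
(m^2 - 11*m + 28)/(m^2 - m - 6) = (-m^2 + 11*m - 28)/(-m^2 + m + 6)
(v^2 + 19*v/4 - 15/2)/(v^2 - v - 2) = (-v^2 - 19*v/4 + 15/2)/(-v^2 + v + 2)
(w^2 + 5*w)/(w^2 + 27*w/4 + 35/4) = 4*w/(4*w + 7)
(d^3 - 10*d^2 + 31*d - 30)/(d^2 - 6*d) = (d^3 - 10*d^2 + 31*d - 30)/(d*(d - 6))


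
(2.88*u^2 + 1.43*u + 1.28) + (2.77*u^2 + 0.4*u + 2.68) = 5.65*u^2 + 1.83*u + 3.96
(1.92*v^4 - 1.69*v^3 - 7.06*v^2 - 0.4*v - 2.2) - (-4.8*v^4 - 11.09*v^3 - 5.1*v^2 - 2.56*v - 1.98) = 6.72*v^4 + 9.4*v^3 - 1.96*v^2 + 2.16*v - 0.22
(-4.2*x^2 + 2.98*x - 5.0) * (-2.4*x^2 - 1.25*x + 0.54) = 10.08*x^4 - 1.902*x^3 + 6.007*x^2 + 7.8592*x - 2.7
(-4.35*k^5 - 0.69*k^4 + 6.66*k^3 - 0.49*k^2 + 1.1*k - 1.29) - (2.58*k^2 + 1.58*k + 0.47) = -4.35*k^5 - 0.69*k^4 + 6.66*k^3 - 3.07*k^2 - 0.48*k - 1.76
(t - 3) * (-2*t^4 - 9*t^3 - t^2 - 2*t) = -2*t^5 - 3*t^4 + 26*t^3 + t^2 + 6*t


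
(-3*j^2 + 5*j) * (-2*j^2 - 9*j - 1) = 6*j^4 + 17*j^3 - 42*j^2 - 5*j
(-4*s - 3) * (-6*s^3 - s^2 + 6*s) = 24*s^4 + 22*s^3 - 21*s^2 - 18*s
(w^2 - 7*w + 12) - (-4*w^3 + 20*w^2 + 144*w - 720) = 4*w^3 - 19*w^2 - 151*w + 732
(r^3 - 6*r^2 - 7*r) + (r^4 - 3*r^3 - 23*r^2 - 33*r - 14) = r^4 - 2*r^3 - 29*r^2 - 40*r - 14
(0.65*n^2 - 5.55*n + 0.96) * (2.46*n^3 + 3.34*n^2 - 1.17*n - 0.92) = 1.599*n^5 - 11.482*n^4 - 16.9359*n^3 + 9.1019*n^2 + 3.9828*n - 0.8832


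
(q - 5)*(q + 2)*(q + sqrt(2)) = q^3 - 3*q^2 + sqrt(2)*q^2 - 10*q - 3*sqrt(2)*q - 10*sqrt(2)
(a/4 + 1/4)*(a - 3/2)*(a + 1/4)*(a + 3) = a^4/4 + 11*a^3/16 - 19*a^2/32 - 21*a/16 - 9/32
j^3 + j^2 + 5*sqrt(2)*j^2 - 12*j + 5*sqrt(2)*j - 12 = (j + 1)*(j - sqrt(2))*(j + 6*sqrt(2))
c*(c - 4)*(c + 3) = c^3 - c^2 - 12*c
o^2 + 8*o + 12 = (o + 2)*(o + 6)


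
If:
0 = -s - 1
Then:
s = -1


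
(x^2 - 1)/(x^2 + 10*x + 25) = (x^2 - 1)/(x^2 + 10*x + 25)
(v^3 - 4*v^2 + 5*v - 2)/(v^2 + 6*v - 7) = (v^2 - 3*v + 2)/(v + 7)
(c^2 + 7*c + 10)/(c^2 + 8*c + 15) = (c + 2)/(c + 3)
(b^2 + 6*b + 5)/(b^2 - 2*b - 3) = (b + 5)/(b - 3)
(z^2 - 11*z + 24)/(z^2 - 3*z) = (z - 8)/z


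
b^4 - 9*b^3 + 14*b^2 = b^2*(b - 7)*(b - 2)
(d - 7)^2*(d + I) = d^3 - 14*d^2 + I*d^2 + 49*d - 14*I*d + 49*I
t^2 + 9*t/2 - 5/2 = (t - 1/2)*(t + 5)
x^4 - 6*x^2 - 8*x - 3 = (x - 3)*(x + 1)^3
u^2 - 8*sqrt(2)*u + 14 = (u - 7*sqrt(2))*(u - sqrt(2))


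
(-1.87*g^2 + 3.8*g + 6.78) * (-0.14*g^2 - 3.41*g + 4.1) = 0.2618*g^4 + 5.8447*g^3 - 21.5742*g^2 - 7.5398*g + 27.798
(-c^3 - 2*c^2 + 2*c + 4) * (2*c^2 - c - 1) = -2*c^5 - 3*c^4 + 7*c^3 + 8*c^2 - 6*c - 4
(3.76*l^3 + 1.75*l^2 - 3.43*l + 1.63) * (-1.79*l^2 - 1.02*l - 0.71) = -6.7304*l^5 - 6.9677*l^4 + 1.6851*l^3 - 0.6616*l^2 + 0.7727*l - 1.1573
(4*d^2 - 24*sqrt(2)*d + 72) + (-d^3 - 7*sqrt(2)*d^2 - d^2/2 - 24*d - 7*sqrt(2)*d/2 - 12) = -d^3 - 7*sqrt(2)*d^2 + 7*d^2/2 - 55*sqrt(2)*d/2 - 24*d + 60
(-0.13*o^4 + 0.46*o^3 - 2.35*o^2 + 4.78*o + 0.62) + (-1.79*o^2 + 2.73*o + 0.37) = -0.13*o^4 + 0.46*o^3 - 4.14*o^2 + 7.51*o + 0.99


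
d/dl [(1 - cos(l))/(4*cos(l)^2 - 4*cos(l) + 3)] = (-4*cos(l)^2 + 8*cos(l) - 1)*sin(l)/(4*sin(l)^2 + 4*cos(l) - 7)^2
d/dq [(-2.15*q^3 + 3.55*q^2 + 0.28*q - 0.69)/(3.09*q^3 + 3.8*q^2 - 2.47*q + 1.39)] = (-19.1395*q^4 + 8.8906*q^3 - 12.4017*q^2 + 15.113*q - 1.3151)/(9.5481*q^6 + 23.484*q^5 - 0.8246*q^4 - 10.1818*q^3 + 16.6649*q^2 - 6.8666*q + 1.9321)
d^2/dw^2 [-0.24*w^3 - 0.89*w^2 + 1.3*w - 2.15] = -1.44*w - 1.78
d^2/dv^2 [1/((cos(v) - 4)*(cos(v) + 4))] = 2*(-2*sin(v)^4 + 33*sin(v)^2 - 15)/((cos(v) - 4)^3*(cos(v) + 4)^3)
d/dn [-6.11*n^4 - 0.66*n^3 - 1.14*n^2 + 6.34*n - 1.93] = -24.44*n^3 - 1.98*n^2 - 2.28*n + 6.34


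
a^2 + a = a*(a + 1)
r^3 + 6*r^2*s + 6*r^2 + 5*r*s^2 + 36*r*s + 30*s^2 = (r + 6)*(r + s)*(r + 5*s)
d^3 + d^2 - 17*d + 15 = (d - 3)*(d - 1)*(d + 5)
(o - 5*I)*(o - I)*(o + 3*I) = o^3 - 3*I*o^2 + 13*o - 15*I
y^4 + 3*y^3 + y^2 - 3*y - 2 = (y - 1)*(y + 1)^2*(y + 2)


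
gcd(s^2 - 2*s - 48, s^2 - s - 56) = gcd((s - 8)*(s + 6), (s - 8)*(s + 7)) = s - 8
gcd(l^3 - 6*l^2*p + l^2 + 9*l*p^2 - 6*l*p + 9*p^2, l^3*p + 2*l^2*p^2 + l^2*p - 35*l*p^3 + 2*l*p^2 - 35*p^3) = l + 1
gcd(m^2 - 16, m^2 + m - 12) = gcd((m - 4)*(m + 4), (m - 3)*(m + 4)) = m + 4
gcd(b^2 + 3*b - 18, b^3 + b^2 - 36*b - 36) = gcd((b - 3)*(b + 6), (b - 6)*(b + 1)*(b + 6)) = b + 6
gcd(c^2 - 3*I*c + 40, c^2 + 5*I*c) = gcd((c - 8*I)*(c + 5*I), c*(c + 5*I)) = c + 5*I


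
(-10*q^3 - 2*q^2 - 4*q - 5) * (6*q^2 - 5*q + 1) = -60*q^5 + 38*q^4 - 24*q^3 - 12*q^2 + 21*q - 5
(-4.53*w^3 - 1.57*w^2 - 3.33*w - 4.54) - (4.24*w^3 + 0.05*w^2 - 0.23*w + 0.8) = -8.77*w^3 - 1.62*w^2 - 3.1*w - 5.34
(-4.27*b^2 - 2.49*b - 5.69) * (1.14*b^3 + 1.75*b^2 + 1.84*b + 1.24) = -4.8678*b^5 - 10.3111*b^4 - 18.7009*b^3 - 19.8339*b^2 - 13.5572*b - 7.0556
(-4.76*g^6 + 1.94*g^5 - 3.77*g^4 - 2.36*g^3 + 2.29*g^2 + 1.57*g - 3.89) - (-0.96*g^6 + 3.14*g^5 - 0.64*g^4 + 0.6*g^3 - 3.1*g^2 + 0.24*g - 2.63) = -3.8*g^6 - 1.2*g^5 - 3.13*g^4 - 2.96*g^3 + 5.39*g^2 + 1.33*g - 1.26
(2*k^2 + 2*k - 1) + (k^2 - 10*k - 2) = 3*k^2 - 8*k - 3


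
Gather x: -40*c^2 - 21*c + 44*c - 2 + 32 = -40*c^2 + 23*c + 30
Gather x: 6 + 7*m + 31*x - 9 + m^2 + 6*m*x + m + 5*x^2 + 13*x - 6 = m^2 + 8*m + 5*x^2 + x*(6*m + 44) - 9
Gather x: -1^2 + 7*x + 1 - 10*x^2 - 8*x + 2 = -10*x^2 - x + 2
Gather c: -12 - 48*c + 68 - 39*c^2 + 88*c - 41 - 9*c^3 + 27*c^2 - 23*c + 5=-9*c^3 - 12*c^2 + 17*c + 20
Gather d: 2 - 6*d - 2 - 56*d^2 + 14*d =-56*d^2 + 8*d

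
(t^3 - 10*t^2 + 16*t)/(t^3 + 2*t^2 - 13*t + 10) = t*(t - 8)/(t^2 + 4*t - 5)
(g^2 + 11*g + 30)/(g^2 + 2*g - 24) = (g + 5)/(g - 4)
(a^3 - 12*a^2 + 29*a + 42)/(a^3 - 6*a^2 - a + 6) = (a - 7)/(a - 1)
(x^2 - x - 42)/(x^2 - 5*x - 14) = (x + 6)/(x + 2)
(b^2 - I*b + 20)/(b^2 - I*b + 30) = (b^2 - I*b + 20)/(b^2 - I*b + 30)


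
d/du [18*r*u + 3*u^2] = 18*r + 6*u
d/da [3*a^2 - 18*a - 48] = 6*a - 18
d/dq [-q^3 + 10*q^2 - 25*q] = -3*q^2 + 20*q - 25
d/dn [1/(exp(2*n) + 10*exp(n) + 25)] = 2*(-exp(n) - 5)*exp(n)/(exp(2*n) + 10*exp(n) + 25)^2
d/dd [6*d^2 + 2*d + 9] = 12*d + 2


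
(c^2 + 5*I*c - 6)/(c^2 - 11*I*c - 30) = (-c^2 - 5*I*c + 6)/(-c^2 + 11*I*c + 30)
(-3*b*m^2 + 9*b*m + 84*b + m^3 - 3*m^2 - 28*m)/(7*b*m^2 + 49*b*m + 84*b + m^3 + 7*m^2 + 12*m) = (-3*b*m + 21*b + m^2 - 7*m)/(7*b*m + 21*b + m^2 + 3*m)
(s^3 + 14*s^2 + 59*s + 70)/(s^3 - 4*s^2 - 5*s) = (s^3 + 14*s^2 + 59*s + 70)/(s*(s^2 - 4*s - 5))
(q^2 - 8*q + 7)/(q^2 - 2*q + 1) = (q - 7)/(q - 1)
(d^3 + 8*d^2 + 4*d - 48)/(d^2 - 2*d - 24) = (d^2 + 4*d - 12)/(d - 6)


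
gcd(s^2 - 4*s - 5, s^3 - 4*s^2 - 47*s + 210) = s - 5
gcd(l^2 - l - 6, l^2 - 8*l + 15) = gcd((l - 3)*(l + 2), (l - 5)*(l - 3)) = l - 3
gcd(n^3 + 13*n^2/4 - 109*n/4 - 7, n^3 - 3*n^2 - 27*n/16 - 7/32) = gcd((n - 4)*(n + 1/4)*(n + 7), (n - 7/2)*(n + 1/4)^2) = n + 1/4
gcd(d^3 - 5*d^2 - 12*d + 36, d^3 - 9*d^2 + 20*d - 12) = d^2 - 8*d + 12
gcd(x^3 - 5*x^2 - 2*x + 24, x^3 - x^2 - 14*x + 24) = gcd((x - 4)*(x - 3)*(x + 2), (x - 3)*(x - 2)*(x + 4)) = x - 3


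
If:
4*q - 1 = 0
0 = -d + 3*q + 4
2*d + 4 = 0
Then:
No Solution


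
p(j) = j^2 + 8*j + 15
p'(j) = 2*j + 8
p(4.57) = 72.44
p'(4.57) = 17.14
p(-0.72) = 9.76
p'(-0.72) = 6.56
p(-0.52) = 11.11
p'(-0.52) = 6.96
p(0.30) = 17.49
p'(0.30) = 8.60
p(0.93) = 23.30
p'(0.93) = 9.86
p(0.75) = 21.56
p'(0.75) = 9.50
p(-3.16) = -0.29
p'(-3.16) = 1.68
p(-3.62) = -0.86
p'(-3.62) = 0.76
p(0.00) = 15.00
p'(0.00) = 8.00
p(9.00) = 168.00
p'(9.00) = 26.00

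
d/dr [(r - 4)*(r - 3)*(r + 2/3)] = 3*r^2 - 38*r/3 + 22/3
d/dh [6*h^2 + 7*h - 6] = 12*h + 7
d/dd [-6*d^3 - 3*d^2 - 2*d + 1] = -18*d^2 - 6*d - 2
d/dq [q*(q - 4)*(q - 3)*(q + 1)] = 4*q^3 - 18*q^2 + 10*q + 12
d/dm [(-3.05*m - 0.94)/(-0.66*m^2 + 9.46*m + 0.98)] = (-2.013*m^2 - 1.2408*m + 5.9034)/(0.4356*m^4 - 12.4872*m^3 + 88.198*m^2 + 18.5416*m + 0.9604)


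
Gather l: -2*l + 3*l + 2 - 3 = l - 1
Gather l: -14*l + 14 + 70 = 84 - 14*l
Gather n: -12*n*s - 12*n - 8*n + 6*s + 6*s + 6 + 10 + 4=n*(-12*s - 20) + 12*s + 20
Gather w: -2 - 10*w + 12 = 10 - 10*w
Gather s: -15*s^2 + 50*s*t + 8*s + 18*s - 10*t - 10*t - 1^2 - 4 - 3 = -15*s^2 + s*(50*t + 26) - 20*t - 8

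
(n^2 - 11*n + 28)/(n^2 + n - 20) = (n - 7)/(n + 5)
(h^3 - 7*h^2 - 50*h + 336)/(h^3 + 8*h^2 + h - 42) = (h^2 - 14*h + 48)/(h^2 + h - 6)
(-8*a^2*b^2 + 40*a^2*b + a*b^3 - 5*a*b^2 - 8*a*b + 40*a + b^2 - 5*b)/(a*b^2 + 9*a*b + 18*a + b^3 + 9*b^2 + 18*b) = (-8*a^2*b^2 + 40*a^2*b + a*b^3 - 5*a*b^2 - 8*a*b + 40*a + b^2 - 5*b)/(a*b^2 + 9*a*b + 18*a + b^3 + 9*b^2 + 18*b)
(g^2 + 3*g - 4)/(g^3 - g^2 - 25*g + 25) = (g + 4)/(g^2 - 25)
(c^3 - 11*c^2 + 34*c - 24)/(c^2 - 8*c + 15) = (c^3 - 11*c^2 + 34*c - 24)/(c^2 - 8*c + 15)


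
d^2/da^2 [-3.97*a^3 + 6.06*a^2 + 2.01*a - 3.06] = 12.12 - 23.82*a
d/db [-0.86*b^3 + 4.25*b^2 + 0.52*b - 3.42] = -2.58*b^2 + 8.5*b + 0.52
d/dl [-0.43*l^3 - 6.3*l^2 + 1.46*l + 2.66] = -1.29*l^2 - 12.6*l + 1.46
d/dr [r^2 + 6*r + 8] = 2*r + 6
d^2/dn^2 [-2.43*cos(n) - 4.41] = 2.43*cos(n)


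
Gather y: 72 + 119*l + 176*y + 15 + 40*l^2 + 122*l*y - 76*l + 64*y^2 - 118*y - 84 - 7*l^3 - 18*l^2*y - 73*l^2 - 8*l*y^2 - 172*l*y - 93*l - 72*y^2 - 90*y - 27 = -7*l^3 - 33*l^2 - 50*l + y^2*(-8*l - 8) + y*(-18*l^2 - 50*l - 32) - 24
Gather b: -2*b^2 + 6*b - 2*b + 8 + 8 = -2*b^2 + 4*b + 16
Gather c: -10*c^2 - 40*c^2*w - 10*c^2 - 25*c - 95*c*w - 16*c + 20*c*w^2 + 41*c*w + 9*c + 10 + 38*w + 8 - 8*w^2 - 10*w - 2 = c^2*(-40*w - 20) + c*(20*w^2 - 54*w - 32) - 8*w^2 + 28*w + 16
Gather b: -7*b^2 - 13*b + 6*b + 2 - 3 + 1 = -7*b^2 - 7*b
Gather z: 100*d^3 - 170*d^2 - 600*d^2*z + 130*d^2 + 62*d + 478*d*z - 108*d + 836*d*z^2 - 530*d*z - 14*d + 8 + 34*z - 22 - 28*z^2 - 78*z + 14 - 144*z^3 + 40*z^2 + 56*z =100*d^3 - 40*d^2 - 60*d - 144*z^3 + z^2*(836*d + 12) + z*(-600*d^2 - 52*d + 12)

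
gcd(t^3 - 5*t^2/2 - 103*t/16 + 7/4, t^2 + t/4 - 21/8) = t + 7/4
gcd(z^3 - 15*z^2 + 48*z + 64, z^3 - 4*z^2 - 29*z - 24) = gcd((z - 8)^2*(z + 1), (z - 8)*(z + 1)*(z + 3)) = z^2 - 7*z - 8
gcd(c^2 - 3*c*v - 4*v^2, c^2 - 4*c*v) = -c + 4*v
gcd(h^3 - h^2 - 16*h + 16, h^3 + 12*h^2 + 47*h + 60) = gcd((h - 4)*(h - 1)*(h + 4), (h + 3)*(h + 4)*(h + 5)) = h + 4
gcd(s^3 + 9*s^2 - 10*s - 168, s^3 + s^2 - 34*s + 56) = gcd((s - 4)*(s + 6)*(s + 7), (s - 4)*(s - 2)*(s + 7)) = s^2 + 3*s - 28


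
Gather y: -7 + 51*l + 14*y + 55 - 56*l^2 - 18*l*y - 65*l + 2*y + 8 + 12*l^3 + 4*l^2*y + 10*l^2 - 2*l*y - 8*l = 12*l^3 - 46*l^2 - 22*l + y*(4*l^2 - 20*l + 16) + 56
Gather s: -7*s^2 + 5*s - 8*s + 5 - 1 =-7*s^2 - 3*s + 4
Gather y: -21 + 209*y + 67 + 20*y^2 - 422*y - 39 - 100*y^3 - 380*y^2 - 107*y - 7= -100*y^3 - 360*y^2 - 320*y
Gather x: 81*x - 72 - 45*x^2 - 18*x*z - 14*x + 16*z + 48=-45*x^2 + x*(67 - 18*z) + 16*z - 24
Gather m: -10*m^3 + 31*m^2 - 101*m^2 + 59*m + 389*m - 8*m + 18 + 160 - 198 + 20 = -10*m^3 - 70*m^2 + 440*m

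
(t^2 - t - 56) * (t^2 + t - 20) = t^4 - 77*t^2 - 36*t + 1120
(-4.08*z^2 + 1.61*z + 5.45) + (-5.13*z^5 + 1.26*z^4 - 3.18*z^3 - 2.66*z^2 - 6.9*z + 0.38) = -5.13*z^5 + 1.26*z^4 - 3.18*z^3 - 6.74*z^2 - 5.29*z + 5.83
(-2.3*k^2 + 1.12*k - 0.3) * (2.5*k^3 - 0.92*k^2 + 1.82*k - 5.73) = -5.75*k^5 + 4.916*k^4 - 5.9664*k^3 + 15.4934*k^2 - 6.9636*k + 1.719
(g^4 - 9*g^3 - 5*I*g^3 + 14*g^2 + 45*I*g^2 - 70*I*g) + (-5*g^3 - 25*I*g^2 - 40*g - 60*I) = g^4 - 14*g^3 - 5*I*g^3 + 14*g^2 + 20*I*g^2 - 40*g - 70*I*g - 60*I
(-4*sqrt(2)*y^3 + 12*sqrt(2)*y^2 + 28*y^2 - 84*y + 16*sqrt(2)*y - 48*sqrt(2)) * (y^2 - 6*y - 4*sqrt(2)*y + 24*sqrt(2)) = -4*sqrt(2)*y^5 + 36*sqrt(2)*y^4 + 60*y^4 - 540*y^3 - 168*sqrt(2)*y^3 + 952*y^2 + 864*sqrt(2)*y^2 - 1728*sqrt(2)*y + 1152*y - 2304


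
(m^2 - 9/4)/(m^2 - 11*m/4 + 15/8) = 2*(2*m + 3)/(4*m - 5)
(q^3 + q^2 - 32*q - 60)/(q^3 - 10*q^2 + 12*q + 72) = (q + 5)/(q - 6)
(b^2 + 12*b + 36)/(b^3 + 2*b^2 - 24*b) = (b + 6)/(b*(b - 4))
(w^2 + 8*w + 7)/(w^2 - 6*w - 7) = (w + 7)/(w - 7)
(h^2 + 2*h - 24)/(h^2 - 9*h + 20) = (h + 6)/(h - 5)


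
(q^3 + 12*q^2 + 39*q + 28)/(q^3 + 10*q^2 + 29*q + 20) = (q + 7)/(q + 5)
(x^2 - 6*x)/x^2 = (x - 6)/x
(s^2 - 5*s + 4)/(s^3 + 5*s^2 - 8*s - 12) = (s^2 - 5*s + 4)/(s^3 + 5*s^2 - 8*s - 12)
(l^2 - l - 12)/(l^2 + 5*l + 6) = (l - 4)/(l + 2)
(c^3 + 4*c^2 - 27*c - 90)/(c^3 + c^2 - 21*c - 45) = (c + 6)/(c + 3)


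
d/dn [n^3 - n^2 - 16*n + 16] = 3*n^2 - 2*n - 16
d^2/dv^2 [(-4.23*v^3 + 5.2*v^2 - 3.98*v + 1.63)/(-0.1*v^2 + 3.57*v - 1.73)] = (5.55111512312578e-17*v^5 + 102.725074*v^3 - 151.449618*v^2 + 75.320022*v - 22.948798)/(0.001*v^6 - 0.1071*v^5 + 3.87537*v^4 - 49.204953*v^3 + 67.043901*v^2 - 32.053959*v + 5.177717)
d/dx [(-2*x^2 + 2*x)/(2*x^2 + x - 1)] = 2*(-3*x^2 + 2*x - 1)/(4*x^4 + 4*x^3 - 3*x^2 - 2*x + 1)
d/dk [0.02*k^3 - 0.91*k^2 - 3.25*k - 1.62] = 0.06*k^2 - 1.82*k - 3.25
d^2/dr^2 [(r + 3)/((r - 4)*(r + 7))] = 2*(r^3 + 9*r^2 + 111*r + 195)/(r^6 + 9*r^5 - 57*r^4 - 477*r^3 + 1596*r^2 + 7056*r - 21952)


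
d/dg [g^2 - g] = 2*g - 1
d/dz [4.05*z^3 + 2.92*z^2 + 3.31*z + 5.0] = 12.15*z^2 + 5.84*z + 3.31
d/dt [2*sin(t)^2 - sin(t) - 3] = (4*sin(t) - 1)*cos(t)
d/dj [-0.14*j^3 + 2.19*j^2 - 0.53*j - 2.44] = -0.42*j^2 + 4.38*j - 0.53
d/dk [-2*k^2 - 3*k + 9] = -4*k - 3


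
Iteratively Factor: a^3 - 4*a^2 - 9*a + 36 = (a + 3)*(a^2 - 7*a + 12) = (a - 4)*(a + 3)*(a - 3)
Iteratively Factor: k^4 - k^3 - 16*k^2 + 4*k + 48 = (k + 2)*(k^3 - 3*k^2 - 10*k + 24) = (k - 2)*(k + 2)*(k^2 - k - 12) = (k - 2)*(k + 2)*(k + 3)*(k - 4)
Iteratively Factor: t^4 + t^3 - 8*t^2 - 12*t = (t + 2)*(t^3 - t^2 - 6*t) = (t - 3)*(t + 2)*(t^2 + 2*t) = (t - 3)*(t + 2)^2*(t)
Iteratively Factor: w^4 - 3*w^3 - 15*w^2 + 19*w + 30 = (w - 2)*(w^3 - w^2 - 17*w - 15) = (w - 2)*(w + 3)*(w^2 - 4*w - 5) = (w - 2)*(w + 1)*(w + 3)*(w - 5)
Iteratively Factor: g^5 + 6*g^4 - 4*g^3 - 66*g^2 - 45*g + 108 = (g + 4)*(g^4 + 2*g^3 - 12*g^2 - 18*g + 27) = (g + 3)*(g + 4)*(g^3 - g^2 - 9*g + 9) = (g + 3)^2*(g + 4)*(g^2 - 4*g + 3) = (g - 1)*(g + 3)^2*(g + 4)*(g - 3)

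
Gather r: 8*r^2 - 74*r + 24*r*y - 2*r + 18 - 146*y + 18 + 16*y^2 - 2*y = 8*r^2 + r*(24*y - 76) + 16*y^2 - 148*y + 36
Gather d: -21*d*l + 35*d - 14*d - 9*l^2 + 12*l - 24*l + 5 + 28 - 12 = d*(21 - 21*l) - 9*l^2 - 12*l + 21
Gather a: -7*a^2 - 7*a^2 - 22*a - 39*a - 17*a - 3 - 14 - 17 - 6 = -14*a^2 - 78*a - 40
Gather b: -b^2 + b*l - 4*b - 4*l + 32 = -b^2 + b*(l - 4) - 4*l + 32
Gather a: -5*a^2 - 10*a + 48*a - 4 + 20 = -5*a^2 + 38*a + 16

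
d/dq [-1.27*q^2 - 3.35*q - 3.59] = -2.54*q - 3.35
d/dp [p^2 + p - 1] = 2*p + 1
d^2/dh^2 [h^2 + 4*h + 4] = 2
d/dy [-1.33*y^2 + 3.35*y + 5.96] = 3.35 - 2.66*y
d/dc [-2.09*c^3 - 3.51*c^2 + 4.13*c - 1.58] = -6.27*c^2 - 7.02*c + 4.13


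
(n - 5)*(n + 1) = n^2 - 4*n - 5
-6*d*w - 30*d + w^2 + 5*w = (-6*d + w)*(w + 5)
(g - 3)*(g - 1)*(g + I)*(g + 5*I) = g^4 - 4*g^3 + 6*I*g^3 - 2*g^2 - 24*I*g^2 + 20*g + 18*I*g - 15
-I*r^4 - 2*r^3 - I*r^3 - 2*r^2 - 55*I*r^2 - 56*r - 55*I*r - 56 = (r - 8*I)*(r - I)*(r + 7*I)*(-I*r - I)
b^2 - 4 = (b - 2)*(b + 2)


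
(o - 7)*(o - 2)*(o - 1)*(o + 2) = o^4 - 8*o^3 + 3*o^2 + 32*o - 28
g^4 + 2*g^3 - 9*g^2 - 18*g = g*(g - 3)*(g + 2)*(g + 3)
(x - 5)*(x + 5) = x^2 - 25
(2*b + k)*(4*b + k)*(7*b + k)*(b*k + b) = 56*b^4*k + 56*b^4 + 50*b^3*k^2 + 50*b^3*k + 13*b^2*k^3 + 13*b^2*k^2 + b*k^4 + b*k^3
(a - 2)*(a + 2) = a^2 - 4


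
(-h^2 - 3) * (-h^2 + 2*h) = h^4 - 2*h^3 + 3*h^2 - 6*h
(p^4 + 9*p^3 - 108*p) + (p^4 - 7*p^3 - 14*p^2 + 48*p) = 2*p^4 + 2*p^3 - 14*p^2 - 60*p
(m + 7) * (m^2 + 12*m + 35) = m^3 + 19*m^2 + 119*m + 245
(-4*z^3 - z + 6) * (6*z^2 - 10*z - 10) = -24*z^5 + 40*z^4 + 34*z^3 + 46*z^2 - 50*z - 60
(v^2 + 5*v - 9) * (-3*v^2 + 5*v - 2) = -3*v^4 - 10*v^3 + 50*v^2 - 55*v + 18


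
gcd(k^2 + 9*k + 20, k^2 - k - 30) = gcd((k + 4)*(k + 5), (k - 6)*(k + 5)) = k + 5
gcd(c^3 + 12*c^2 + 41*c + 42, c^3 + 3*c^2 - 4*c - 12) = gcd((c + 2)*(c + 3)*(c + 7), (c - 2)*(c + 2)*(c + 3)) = c^2 + 5*c + 6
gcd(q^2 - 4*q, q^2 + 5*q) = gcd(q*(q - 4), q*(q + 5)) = q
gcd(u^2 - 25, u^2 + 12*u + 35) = u + 5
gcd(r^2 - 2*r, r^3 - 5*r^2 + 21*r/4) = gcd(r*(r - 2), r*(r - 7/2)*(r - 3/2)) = r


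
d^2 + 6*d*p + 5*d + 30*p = (d + 5)*(d + 6*p)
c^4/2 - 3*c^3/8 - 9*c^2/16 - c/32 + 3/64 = (c/2 + 1/4)*(c - 3/2)*(c - 1/4)*(c + 1/2)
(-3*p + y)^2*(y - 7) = 9*p^2*y - 63*p^2 - 6*p*y^2 + 42*p*y + y^3 - 7*y^2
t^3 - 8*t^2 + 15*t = t*(t - 5)*(t - 3)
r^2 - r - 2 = (r - 2)*(r + 1)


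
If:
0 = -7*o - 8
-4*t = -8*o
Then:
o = -8/7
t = -16/7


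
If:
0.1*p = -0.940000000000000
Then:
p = -9.40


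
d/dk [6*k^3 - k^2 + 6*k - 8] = 18*k^2 - 2*k + 6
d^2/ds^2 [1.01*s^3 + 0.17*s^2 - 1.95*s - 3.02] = 6.06*s + 0.34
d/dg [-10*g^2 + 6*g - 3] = 6 - 20*g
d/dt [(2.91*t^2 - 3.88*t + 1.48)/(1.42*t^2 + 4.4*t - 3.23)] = (18.3136*t^2 - 23.0018*t + 6.0204)/(2.0164*t^4 + 12.496*t^3 + 10.1868*t^2 - 28.424*t + 10.4329)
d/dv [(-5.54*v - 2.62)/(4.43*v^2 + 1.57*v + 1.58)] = (24.5422*v^2 + 23.2132*v - 4.6398)/(19.6249*v^4 + 13.9102*v^3 + 16.4637*v^2 + 4.9612*v + 2.4964)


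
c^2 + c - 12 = (c - 3)*(c + 4)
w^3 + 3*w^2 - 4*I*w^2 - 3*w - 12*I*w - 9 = (w + 3)*(w - 3*I)*(w - I)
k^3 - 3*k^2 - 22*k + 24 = (k - 6)*(k - 1)*(k + 4)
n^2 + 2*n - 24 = (n - 4)*(n + 6)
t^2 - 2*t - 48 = (t - 8)*(t + 6)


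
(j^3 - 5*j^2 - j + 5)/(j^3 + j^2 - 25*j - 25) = (j - 1)/(j + 5)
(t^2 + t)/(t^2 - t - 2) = t/(t - 2)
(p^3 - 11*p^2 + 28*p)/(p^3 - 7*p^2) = (p - 4)/p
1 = 1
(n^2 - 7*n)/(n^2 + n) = (n - 7)/(n + 1)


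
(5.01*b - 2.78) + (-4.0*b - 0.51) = 1.01*b - 3.29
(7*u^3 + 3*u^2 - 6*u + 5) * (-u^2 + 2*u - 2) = -7*u^5 + 11*u^4 - 2*u^3 - 23*u^2 + 22*u - 10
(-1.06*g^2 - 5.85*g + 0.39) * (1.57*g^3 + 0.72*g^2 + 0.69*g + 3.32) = -1.6642*g^5 - 9.9477*g^4 - 4.3311*g^3 - 7.2749*g^2 - 19.1529*g + 1.2948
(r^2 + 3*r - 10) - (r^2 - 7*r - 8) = 10*r - 2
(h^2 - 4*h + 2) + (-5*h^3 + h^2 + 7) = -5*h^3 + 2*h^2 - 4*h + 9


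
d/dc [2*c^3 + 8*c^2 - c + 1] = 6*c^2 + 16*c - 1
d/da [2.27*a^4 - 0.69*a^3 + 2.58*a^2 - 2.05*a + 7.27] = 9.08*a^3 - 2.07*a^2 + 5.16*a - 2.05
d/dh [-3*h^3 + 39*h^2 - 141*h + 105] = -9*h^2 + 78*h - 141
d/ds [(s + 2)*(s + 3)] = 2*s + 5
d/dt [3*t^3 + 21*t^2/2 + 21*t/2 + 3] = 9*t^2 + 21*t + 21/2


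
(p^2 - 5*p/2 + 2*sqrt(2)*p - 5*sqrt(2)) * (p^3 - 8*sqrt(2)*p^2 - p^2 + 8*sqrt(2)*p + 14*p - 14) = p^5 - 6*sqrt(2)*p^4 - 7*p^4/2 - 31*p^3/2 + 21*sqrt(2)*p^3 + 13*sqrt(2)*p^2 + 63*p^2 - 98*sqrt(2)*p - 45*p + 70*sqrt(2)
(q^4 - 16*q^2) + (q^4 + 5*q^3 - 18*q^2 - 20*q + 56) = 2*q^4 + 5*q^3 - 34*q^2 - 20*q + 56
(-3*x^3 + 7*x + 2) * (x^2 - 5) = -3*x^5 + 22*x^3 + 2*x^2 - 35*x - 10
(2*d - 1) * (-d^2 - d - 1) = -2*d^3 - d^2 - d + 1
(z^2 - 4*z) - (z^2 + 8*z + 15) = -12*z - 15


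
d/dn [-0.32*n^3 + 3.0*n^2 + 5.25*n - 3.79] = -0.96*n^2 + 6.0*n + 5.25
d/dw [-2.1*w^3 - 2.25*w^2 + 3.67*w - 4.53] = -6.3*w^2 - 4.5*w + 3.67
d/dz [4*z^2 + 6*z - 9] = 8*z + 6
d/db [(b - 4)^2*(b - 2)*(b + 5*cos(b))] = (b - 4)*(-(b - 4)*(b - 2)*(5*sin(b) - 1) + (b - 4)*(b + 5*cos(b)) + (b + 5*cos(b))*(2*b - 4))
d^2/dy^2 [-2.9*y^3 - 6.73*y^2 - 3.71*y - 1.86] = -17.4*y - 13.46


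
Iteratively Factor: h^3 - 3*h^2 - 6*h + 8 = (h + 2)*(h^2 - 5*h + 4) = (h - 4)*(h + 2)*(h - 1)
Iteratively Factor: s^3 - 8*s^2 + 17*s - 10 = (s - 2)*(s^2 - 6*s + 5) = (s - 5)*(s - 2)*(s - 1)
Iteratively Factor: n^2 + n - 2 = (n - 1)*(n + 2)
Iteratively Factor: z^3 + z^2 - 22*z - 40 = (z + 4)*(z^2 - 3*z - 10) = (z + 2)*(z + 4)*(z - 5)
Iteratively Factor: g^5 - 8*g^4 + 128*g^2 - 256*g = (g)*(g^4 - 8*g^3 + 128*g - 256) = g*(g + 4)*(g^3 - 12*g^2 + 48*g - 64) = g*(g - 4)*(g + 4)*(g^2 - 8*g + 16) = g*(g - 4)^2*(g + 4)*(g - 4)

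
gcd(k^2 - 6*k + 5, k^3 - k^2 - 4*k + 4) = k - 1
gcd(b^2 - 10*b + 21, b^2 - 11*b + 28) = b - 7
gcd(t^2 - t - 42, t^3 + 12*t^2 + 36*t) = t + 6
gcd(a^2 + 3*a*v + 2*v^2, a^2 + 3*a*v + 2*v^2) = a^2 + 3*a*v + 2*v^2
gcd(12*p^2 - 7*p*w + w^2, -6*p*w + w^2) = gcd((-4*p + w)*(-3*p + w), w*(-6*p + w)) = 1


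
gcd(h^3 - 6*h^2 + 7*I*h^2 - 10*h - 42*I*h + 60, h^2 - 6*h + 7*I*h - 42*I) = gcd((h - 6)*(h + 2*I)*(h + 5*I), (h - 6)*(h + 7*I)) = h - 6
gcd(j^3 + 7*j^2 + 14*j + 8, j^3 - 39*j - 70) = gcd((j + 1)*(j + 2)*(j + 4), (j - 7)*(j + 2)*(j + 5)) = j + 2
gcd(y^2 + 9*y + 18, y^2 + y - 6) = y + 3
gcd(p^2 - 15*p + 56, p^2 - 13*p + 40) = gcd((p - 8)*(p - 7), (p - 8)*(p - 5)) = p - 8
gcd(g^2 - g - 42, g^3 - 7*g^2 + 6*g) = 1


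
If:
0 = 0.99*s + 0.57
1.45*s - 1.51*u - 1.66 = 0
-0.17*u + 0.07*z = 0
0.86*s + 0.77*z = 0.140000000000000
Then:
No Solution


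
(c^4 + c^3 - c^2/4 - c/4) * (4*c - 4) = 4*c^5 - 5*c^3 + c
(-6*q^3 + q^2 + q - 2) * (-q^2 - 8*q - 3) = 6*q^5 + 47*q^4 + 9*q^3 - 9*q^2 + 13*q + 6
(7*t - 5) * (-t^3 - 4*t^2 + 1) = -7*t^4 - 23*t^3 + 20*t^2 + 7*t - 5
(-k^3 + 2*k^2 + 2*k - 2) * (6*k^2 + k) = -6*k^5 + 11*k^4 + 14*k^3 - 10*k^2 - 2*k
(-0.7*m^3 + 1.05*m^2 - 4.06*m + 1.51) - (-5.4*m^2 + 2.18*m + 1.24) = -0.7*m^3 + 6.45*m^2 - 6.24*m + 0.27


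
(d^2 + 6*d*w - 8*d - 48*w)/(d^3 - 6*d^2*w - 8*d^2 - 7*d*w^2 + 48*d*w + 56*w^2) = (-d - 6*w)/(-d^2 + 6*d*w + 7*w^2)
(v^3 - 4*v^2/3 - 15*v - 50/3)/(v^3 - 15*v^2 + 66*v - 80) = (3*v^2 + 11*v + 10)/(3*(v^2 - 10*v + 16))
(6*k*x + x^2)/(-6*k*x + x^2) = (6*k + x)/(-6*k + x)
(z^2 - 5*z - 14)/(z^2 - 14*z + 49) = (z + 2)/(z - 7)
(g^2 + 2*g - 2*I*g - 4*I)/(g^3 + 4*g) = (g + 2)/(g*(g + 2*I))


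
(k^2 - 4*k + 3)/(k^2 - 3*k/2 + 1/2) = 2*(k - 3)/(2*k - 1)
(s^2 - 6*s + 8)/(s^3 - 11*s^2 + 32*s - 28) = (s - 4)/(s^2 - 9*s + 14)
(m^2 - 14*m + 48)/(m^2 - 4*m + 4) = (m^2 - 14*m + 48)/(m^2 - 4*m + 4)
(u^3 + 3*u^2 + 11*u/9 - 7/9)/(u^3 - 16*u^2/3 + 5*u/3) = (3*u^2 + 10*u + 7)/(3*u*(u - 5))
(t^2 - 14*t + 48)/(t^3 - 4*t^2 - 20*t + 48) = (t - 8)/(t^2 + 2*t - 8)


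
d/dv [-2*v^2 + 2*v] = 2 - 4*v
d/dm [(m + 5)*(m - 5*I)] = 2*m + 5 - 5*I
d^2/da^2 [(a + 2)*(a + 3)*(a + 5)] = 6*a + 20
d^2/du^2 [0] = 0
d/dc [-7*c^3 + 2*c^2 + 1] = c*(4 - 21*c)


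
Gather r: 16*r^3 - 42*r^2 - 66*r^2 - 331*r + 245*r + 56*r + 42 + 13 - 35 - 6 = 16*r^3 - 108*r^2 - 30*r + 14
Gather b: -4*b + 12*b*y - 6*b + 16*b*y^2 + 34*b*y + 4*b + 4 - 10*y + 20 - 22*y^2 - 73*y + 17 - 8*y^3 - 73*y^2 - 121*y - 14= b*(16*y^2 + 46*y - 6) - 8*y^3 - 95*y^2 - 204*y + 27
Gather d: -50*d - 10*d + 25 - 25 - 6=-60*d - 6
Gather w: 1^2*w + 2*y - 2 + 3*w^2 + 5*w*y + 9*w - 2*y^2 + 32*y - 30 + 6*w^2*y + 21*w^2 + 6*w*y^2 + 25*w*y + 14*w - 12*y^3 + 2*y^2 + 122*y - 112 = w^2*(6*y + 24) + w*(6*y^2 + 30*y + 24) - 12*y^3 + 156*y - 144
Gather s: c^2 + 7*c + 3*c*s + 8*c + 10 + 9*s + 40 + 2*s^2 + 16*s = c^2 + 15*c + 2*s^2 + s*(3*c + 25) + 50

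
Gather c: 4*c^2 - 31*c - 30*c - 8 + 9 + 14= 4*c^2 - 61*c + 15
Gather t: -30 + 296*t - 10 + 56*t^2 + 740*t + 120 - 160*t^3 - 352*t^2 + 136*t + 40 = -160*t^3 - 296*t^2 + 1172*t + 120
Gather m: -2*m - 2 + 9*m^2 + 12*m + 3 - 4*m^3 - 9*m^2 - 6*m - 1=-4*m^3 + 4*m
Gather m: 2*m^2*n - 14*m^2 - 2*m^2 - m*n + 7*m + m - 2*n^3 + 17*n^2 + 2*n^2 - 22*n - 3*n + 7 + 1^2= m^2*(2*n - 16) + m*(8 - n) - 2*n^3 + 19*n^2 - 25*n + 8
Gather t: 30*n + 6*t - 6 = 30*n + 6*t - 6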